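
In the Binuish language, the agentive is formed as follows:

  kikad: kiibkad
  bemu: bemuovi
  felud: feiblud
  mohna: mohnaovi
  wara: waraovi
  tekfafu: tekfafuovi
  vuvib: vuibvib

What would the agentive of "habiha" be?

"habiha" ends in a vowel. The stems ending in a vowel (mohna → mohnaovi, wara → waraovi, bemu → bemuovi) add -ovi.
So habiha → habihaovi.

habihaovi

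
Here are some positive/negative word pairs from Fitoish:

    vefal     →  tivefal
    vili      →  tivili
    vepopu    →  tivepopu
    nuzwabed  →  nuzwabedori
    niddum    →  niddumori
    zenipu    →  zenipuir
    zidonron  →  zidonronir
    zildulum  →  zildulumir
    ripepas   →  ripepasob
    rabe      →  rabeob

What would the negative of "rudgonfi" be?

rudgonfiob

vepopu and zenipu both end in -u yet inflect differently (tivepopu, zenipuir), so the final letter is not what conditions the rule; the first letter is.
"rudgonfi" begins with r-. The stems beginning with r- (ripepas → ripepasob, rabe → rabeob) add -ob.
So rudgonfi → rudgonfiob.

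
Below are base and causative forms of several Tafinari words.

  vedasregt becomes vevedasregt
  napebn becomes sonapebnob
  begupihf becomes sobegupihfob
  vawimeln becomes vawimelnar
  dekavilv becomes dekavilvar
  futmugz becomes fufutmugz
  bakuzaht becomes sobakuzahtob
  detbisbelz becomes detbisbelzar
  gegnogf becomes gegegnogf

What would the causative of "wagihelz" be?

detbisbelz and futmugz both end in -z yet inflect differently (detbisbelzar, fufutmugz), so the final letter is not what conditions the rule; the second-to-last letter is.
"wagihelz" has second-to-last letter 'l'. The stems whose second-to-last letter is 'l' (detbisbelz → detbisbelzar, vawimeln → vawimelnar, dekavilv → dekavilvar) add -ar.
The other patterns: stems whose second-to-last letter is 'g' repeat the first consonant+vowel as a prefix; stems whose second-to-last letter is 'b' or 'h' add so- … -ob around the stem.
So wagihelz → wagihelzar.

wagihelzar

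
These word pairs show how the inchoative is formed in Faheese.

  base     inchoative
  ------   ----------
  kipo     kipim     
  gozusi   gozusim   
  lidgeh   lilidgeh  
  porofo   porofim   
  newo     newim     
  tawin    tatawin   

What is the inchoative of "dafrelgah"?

dadafrelgah

"dafrelgah" ends in a consonant. The stems ending in a consonant (tawin → tatawin, lidgeh → lilidgeh) repeat the first consonant+vowel as a prefix.
The other pattern: stems ending in a vowel drop the final letter and add -im.
So dafrelgah → dadafrelgah.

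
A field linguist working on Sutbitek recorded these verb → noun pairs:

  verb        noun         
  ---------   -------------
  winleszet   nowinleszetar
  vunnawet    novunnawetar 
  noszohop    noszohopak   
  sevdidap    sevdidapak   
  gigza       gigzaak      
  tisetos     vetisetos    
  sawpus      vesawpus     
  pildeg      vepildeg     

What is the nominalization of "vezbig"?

noszohop and tisetos both have last vowel 'o' yet inflect differently (noszohopak, vetisetos), so the last vowel is not what conditions the rule; the final letter is.
"vezbig" ends in -g. The one such stem in the data (pildeg → vepildeg) adds the prefix ve-, so the same rule applies.
So vezbig → vevezbig.

vevezbig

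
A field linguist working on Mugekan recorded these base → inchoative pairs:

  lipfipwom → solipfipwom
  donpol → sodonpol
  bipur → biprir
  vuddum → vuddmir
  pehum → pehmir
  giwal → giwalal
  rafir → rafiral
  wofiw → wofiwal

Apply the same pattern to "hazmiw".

"hazmiw" has last vowel 'i'. The stems whose last vowel is 'i' (rafir → rafiral, wofiw → wofiwal) add -al.
So hazmiw → hazmiwal.

hazmiwal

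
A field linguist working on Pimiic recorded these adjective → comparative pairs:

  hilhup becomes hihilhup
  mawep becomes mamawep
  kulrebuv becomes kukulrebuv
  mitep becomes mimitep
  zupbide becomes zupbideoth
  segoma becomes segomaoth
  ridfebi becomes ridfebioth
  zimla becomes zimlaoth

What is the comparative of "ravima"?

ravimaoth

"ravima" ends in a vowel. The stems ending in a vowel (zupbide → zupbideoth, segoma → segomaoth, ridfebi → ridfebioth) add -oth.
So ravima → ravimaoth.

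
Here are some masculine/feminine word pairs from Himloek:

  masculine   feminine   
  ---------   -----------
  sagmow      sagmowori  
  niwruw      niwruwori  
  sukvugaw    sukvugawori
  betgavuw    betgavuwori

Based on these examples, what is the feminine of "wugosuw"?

Every pair shown (sagmow → sagmowori, niwruw → niwruwori, sukvugaw → sukvugawori, …) follows the same rule: add -ori.
So wugosuw → wugosuwori.

wugosuwori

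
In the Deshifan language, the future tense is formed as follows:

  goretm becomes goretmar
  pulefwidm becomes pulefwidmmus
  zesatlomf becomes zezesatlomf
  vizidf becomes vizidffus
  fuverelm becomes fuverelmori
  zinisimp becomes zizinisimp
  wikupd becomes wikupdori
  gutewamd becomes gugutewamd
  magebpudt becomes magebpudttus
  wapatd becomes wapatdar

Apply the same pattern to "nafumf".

goretm and pulefwidm both end in -m yet inflect differently (goretmar, pulefwidmmus), so the final letter is not what conditions the rule; the second-to-last letter is.
"nafumf" has second-to-last letter 'm'. The stems whose second-to-last letter is 'm' (gutewamd → gugutewamd, zinisimp → zizinisimp, zesatlomf → zezesatlomf) repeat the first consonant+vowel as a prefix.
So nafumf → nanafumf.

nanafumf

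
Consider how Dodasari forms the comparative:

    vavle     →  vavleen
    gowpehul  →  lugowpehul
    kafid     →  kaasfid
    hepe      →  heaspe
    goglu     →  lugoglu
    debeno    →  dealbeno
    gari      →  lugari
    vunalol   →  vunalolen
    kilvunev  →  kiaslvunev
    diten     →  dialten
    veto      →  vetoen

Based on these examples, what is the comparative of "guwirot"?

luguwirot

gowpehul and vunalol both end in -l yet inflect differently (lugowpehul, vunalolen), so the final letter is not what conditions the rule; the first letter is.
"guwirot" begins with g-. The stems beginning with g- (goglu → lugoglu, gowpehul → lugowpehul, gari → lugari) add the prefix lu-.
So guwirot → luguwirot.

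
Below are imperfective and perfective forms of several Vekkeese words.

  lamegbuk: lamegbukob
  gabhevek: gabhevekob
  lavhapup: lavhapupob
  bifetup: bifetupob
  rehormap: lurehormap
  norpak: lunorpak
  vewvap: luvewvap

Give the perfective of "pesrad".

lupesrad

lavhapup and rehormap both end in -p yet inflect differently (lavhapupob, lurehormap), so the final letter is not what conditions the rule; the last vowel is.
"pesrad" has last vowel 'a'. The stems whose last vowel is 'a' (rehormap → lurehormap, norpak → lunorpak, vewvap → luvewvap) add the prefix lu-.
So pesrad → lupesrad.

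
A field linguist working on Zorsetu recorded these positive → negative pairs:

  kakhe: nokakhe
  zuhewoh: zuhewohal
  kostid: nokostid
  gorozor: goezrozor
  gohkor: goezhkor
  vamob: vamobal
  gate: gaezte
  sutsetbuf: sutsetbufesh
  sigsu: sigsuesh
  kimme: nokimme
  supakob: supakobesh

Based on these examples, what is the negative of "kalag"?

kimme and gate both end in -e yet inflect differently (nokimme, gaezte), so the final letter is not what conditions the rule; the first letter is.
"kalag" begins with k-. The stems beginning with k- (kostid → nokostid, kimme → nokimme, kakhe → nokakhe) add the prefix no-.
So kalag → nokalag.

nokalag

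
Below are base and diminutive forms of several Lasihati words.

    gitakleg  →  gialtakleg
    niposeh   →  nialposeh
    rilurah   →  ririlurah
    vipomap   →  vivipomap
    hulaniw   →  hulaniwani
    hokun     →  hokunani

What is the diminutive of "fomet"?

foalmet

niposeh and rilurah both end in -h yet inflect differently (nialposeh, ririlurah), so the final letter is not what conditions the rule; the last vowel is.
"fomet" has last vowel 'e'. The stems whose last vowel is 'e' (gitakleg → gialtakleg, niposeh → nialposeh) insert -al- after the first vowel.
So fomet → foalmet.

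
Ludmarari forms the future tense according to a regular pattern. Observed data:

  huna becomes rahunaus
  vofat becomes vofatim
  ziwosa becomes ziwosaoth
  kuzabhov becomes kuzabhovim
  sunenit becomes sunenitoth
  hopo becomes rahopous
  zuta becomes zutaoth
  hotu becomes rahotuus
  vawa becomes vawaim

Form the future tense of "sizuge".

sizugeoth

"sizuge" begins with s-. The one such stem in the data (sunenit → sunenitoth) adds -oth, so the same rule applies.
So sizuge → sizugeoth.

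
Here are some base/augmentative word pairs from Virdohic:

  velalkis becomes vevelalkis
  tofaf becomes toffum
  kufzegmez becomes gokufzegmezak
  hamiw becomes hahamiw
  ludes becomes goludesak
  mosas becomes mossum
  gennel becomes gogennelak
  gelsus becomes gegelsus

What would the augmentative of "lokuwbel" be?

golokuwbelak

ludes and gelsus both end in -s yet inflect differently (goludesak, gegelsus), so the final letter is not what conditions the rule; the last vowel is.
"lokuwbel" has last vowel 'e'. The stems whose last vowel is 'e' (gennel → gogennelak, kufzegmez → gokufzegmezak, ludes → goludesak) add go- … -ak around the stem.
So lokuwbel → golokuwbelak.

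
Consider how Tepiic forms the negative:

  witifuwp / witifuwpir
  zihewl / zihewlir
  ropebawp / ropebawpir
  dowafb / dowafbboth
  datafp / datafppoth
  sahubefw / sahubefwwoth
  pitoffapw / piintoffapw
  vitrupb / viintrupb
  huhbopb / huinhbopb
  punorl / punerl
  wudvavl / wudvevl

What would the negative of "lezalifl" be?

witifuwp and datafp both end in -p yet inflect differently (witifuwpir, datafppoth), so the final letter is not what conditions the rule; the second-to-last letter is.
"lezalifl" has second-to-last letter 'f'. The stems whose second-to-last letter is 'f' (dowafb → dowafbboth, datafp → datafppoth, sahubefw → sahubefwwoth) double the final consonant and add -oth.
So lezalifl → lezaliflloth.

lezaliflloth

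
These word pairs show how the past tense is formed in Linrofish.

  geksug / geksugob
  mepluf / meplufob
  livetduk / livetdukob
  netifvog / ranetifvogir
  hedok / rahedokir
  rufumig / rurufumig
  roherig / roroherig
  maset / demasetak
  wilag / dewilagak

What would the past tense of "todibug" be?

geksug and netifvog both end in -g yet inflect differently (geksugob, ranetifvogir), so the final letter is not what conditions the rule; the last vowel is.
"todibug" has last vowel 'u'. The stems whose last vowel is 'u' (geksug → geksugob, mepluf → meplufob, livetduk → livetdukob) add -ob.
The other patterns: stems whose last vowel is 'o' add ra- … -ir around the stem; stems whose last vowel is 'i' repeat the first consonant+vowel as a prefix; stems whose last vowel is 'a' or 'e' add de- … -ak around the stem.
So todibug → todibugob.

todibugob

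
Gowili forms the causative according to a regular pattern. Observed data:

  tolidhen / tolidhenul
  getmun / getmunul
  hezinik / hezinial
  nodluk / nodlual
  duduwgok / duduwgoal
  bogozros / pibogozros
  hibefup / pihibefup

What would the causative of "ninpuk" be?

getmun and nodluk both have last vowel 'u' yet inflect differently (getmunul, nodlual), so the last vowel is not what conditions the rule; the final letter is.
"ninpuk" ends in -k. The stems ending in -k (hezinik → hezinial, nodluk → nodlual, duduwgok → duduwgoal) drop the final letter and add -al.
So ninpuk → ninpual.

ninpual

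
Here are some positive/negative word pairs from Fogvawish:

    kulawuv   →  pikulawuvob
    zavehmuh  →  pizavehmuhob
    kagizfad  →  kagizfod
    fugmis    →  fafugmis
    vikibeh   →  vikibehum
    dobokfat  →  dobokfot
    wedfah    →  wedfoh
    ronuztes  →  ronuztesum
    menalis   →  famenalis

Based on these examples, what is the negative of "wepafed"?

wedfah and zavehmuh both end in -h yet inflect differently (wedfoh, pizavehmuhob), so the final letter is not what conditions the rule; the last vowel is.
"wepafed" has last vowel 'e'. The stems whose last vowel is 'e' (ronuztes → ronuztesum, vikibeh → vikibehum) add -um.
The other patterns: stems whose last vowel is 'a' change the last vowel to 'o'; stems whose last vowel is 'u' add pi- … -ob around the stem; stems whose last vowel is 'i' add the prefix fa-.
So wepafed → wepafedum.

wepafedum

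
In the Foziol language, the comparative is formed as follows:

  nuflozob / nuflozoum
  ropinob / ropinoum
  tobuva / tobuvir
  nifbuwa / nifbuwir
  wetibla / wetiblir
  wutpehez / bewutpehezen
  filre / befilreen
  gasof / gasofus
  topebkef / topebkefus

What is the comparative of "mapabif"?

mapabifus

nuflozob and gasof both have last vowel 'o' yet inflect differently (nuflozoum, gasofus), so the last vowel is not what conditions the rule; the final letter is.
"mapabif" ends in -f. The stems ending in -f (gasof → gasofus, topebkef → topebkefus) add -us.
The other patterns: stems ending in -b drop the final letter and add -um; stems ending in -a drop the final letter and add -ir; stems ending in -e or -z add be- … -en around the stem.
So mapabif → mapabifus.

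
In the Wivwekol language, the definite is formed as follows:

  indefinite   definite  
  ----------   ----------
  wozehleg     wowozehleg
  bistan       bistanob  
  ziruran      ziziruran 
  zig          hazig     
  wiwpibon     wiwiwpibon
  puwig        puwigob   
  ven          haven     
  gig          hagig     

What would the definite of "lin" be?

halin

ven and bistan both end in -n yet inflect differently (haven, bistanob), so the final letter is not what conditions the rule; the number of vowels is.
"lin" has 1 vowel. The stems with 1 vowel (gig → hagig, zig → hazig, ven → haven) add the prefix ha-.
So lin → halin.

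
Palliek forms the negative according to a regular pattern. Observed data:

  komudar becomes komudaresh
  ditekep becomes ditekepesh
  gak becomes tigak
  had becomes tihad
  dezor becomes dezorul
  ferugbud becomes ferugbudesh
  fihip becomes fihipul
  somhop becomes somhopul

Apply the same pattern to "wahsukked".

dezor and komudar both end in -r yet inflect differently (dezorul, komudaresh), so the final letter is not what conditions the rule; the number of vowels is.
"wahsukked" has 3 vowels. The stems with 3 vowels (komudar → komudaresh, ditekep → ditekepesh, ferugbud → ferugbudesh) add -esh.
So wahsukked → wahsukkedesh.

wahsukkedesh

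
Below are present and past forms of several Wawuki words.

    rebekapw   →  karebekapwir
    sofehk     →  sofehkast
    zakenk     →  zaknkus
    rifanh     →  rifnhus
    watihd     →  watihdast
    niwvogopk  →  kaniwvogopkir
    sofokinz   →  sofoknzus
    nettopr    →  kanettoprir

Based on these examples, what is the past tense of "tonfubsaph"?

katonfubsaphir

sofehk and niwvogopk both end in -k yet inflect differently (sofehkast, kaniwvogopkir), so the final letter is not what conditions the rule; the second-to-last letter is.
"tonfubsaph" has second-to-last letter 'p'. The stems whose second-to-last letter is 'p' (niwvogopk → kaniwvogopkir, rebekapw → karebekapwir, nettopr → kanettoprir) add ka- … -ir around the stem.
So tonfubsaph → katonfubsaphir.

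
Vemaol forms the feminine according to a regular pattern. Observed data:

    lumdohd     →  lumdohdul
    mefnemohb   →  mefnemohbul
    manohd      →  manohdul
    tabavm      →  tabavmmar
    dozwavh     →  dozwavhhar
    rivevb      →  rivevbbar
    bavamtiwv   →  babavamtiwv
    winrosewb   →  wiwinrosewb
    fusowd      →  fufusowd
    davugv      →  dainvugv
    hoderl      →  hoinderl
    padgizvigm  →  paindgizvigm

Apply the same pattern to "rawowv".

rarawowv

"rawowv" has second-to-last letter 'w'. The stems whose second-to-last letter is 'w' (bavamtiwv → babavamtiwv, winrosewb → wiwinrosewb, fusowd → fufusowd) repeat the first consonant+vowel as a prefix.
So rawowv → rarawowv.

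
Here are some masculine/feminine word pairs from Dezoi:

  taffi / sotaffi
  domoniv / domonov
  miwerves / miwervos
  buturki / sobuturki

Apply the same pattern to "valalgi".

sovalalgi

"valalgi" ends in -i. The stems ending in -i (taffi → sotaffi, buturki → sobuturki) add the prefix so-.
So valalgi → sovalalgi.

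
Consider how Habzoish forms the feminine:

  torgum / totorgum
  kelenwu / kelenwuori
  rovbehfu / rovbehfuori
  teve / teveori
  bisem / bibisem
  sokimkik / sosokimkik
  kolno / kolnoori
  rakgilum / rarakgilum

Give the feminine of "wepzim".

wewepzim

"wepzim" ends in a consonant. The stems ending in a consonant (bisem → bibisem, rakgilum → rarakgilum, sokimkik → sosokimkik) repeat the first consonant+vowel as a prefix.
The other pattern: stems ending in a vowel add -ori.
So wepzim → wewepzim.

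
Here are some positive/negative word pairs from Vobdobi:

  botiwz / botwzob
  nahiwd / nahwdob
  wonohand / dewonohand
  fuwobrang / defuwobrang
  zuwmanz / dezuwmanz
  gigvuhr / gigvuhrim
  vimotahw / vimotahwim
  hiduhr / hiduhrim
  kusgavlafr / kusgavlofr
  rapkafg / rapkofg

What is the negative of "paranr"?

nahiwd and wonohand both end in -d yet inflect differently (nahwdob, dewonohand), so the final letter is not what conditions the rule; the second-to-last letter is.
"paranr" has second-to-last letter 'n'. The stems whose second-to-last letter is 'n' (wonohand → dewonohand, fuwobrang → defuwobrang, zuwmanz → dezuwmanz) add the prefix de-.
So paranr → deparanr.

deparanr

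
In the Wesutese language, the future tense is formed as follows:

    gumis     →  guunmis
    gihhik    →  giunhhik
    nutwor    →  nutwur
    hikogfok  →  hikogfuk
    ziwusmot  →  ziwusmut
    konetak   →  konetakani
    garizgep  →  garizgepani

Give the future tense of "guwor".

guwur

gihhik and hikogfok both end in -k yet inflect differently (giunhhik, hikogfuk), so the final letter is not what conditions the rule; the last vowel is.
"guwor" has last vowel 'o'. The stems whose last vowel is 'o' (nutwor → nutwur, hikogfok → hikogfuk, ziwusmot → ziwusmut) change the last vowel to 'u'.
The other patterns: stems whose last vowel is 'i' insert -un- after the first vowel; stems whose last vowel is 'a' or 'e' add -ani.
So guwor → guwur.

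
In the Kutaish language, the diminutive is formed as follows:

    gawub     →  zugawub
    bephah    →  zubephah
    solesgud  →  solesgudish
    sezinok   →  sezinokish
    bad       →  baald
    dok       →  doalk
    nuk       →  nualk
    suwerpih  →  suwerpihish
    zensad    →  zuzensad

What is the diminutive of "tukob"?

"tukob" has 2 vowels. The stems with 2 vowels (zensad → zuzensad, gawub → zugawub, bephah → zubephah) add the prefix zu-.
The other patterns: stems with 1 vowel insert -al- after the first vowel; stems with 3 vowels add -ish.
So tukob → zutukob.

zutukob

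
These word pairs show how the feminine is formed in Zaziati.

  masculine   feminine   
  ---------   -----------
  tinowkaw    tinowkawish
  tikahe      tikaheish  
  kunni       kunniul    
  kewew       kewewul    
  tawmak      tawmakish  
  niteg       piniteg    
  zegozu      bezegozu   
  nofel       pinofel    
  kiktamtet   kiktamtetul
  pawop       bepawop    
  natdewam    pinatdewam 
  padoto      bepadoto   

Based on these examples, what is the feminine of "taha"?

kewew and tinowkaw both end in -w yet inflect differently (kewewul, tinowkawish), so the final letter is not what conditions the rule; the first letter is.
"taha" begins with t-. The stems beginning with t- (tawmak → tawmakish, tikahe → tikaheish, tinowkaw → tinowkawish) add -ish.
So taha → tahaish.

tahaish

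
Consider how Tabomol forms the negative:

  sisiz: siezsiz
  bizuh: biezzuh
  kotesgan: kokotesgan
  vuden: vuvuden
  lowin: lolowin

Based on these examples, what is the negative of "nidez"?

lowin and sisiz both have last vowel 'i' yet inflect differently (lolowin, siezsiz), so the last vowel is not what conditions the rule; the final letter is.
"nidez" ends in -z. The one such stem in the data (sisiz → siezsiz) inserts -ez- after the first vowel (as does bizuh), so the same rule applies.
The other pattern: stems ending in -n repeat the first consonant+vowel as a prefix.
So nidez → niezdez.

niezdez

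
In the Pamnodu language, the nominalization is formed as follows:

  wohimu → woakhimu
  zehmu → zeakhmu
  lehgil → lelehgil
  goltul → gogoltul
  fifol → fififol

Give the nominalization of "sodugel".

sosodugel

"sodugel" ends in -l. The stems ending in -l (lehgil → lelehgil, goltul → gogoltul, fifol → fififol) repeat the first consonant+vowel as a prefix.
So sodugel → sosodugel.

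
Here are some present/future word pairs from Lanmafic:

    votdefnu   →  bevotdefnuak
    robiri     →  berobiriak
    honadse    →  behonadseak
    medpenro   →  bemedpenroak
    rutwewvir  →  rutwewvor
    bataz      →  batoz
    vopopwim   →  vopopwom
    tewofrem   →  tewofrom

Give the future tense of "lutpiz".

lutpoz

robiri and rutwewvir both have last vowel 'i' yet inflect differently (berobiriak, rutwewvor), so the last vowel is not what conditions the rule; whether the stem ends in a vowel or a consonant is.
"lutpiz" ends in a consonant. The stems ending in a consonant (rutwewvir → rutwewvor, bataz → batoz, vopopwim → vopopwom) change the last vowel to 'o'.
The other pattern: stems ending in a vowel add be- … -ak around the stem.
So lutpiz → lutpoz.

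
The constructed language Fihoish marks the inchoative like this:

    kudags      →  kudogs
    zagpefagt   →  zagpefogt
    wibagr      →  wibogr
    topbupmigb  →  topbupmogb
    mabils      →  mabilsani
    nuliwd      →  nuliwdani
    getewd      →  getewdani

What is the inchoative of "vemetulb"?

kudags and mabils both end in -s yet inflect differently (kudogs, mabilsani), so the final letter is not what conditions the rule; the second-to-last letter is.
"vemetulb" has second-to-last letter 'l'. The one such stem in the data (mabils → mabilsani) adds -ani, so the same rule applies.
So vemetulb → vemetulbani.

vemetulbani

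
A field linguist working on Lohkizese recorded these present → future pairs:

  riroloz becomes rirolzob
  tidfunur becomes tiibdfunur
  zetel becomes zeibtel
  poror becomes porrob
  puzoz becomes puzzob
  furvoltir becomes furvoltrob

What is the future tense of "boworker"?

boibworker

tidfunur and poror both end in -r yet inflect differently (tiibdfunur, porrob), so the final letter is not what conditions the rule; the last vowel is.
"boworker" has last vowel 'e'. The one such stem in the data (zetel → zeibtel) inserts -ib- after the first vowel (as does tidfunur), so the same rule applies.
The other pattern: stems whose last vowel is 'i' or 'o' delete the last vowel and add -ob.
So boworker → boibworker.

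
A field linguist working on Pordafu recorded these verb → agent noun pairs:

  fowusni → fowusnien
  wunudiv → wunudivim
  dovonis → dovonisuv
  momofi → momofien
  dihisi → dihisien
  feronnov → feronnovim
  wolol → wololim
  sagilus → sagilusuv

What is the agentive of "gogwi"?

gogwien

"gogwi" ends in -i. The stems ending in -i (momofi → momofien, dihisi → dihisien, fowusni → fowusnien) add -en.
The other patterns: stems ending in -s add -uv; stems ending in -l or -v add -im.
So gogwi → gogwien.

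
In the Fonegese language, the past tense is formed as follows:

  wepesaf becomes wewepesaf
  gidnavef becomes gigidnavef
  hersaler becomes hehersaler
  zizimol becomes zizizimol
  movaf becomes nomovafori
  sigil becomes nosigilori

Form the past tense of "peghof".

nopeghofori

wepesaf and movaf both end in -f yet inflect differently (wewepesaf, nomovafori), so the final letter is not what conditions the rule; the number of vowels is.
"peghof" has 2 vowels. The stems with 2 vowels (movaf → nomovafori, sigil → nosigilori) add no- … -ori around the stem.
The other pattern: stems with 3 vowels repeat the first consonant+vowel as a prefix.
So peghof → nopeghofori.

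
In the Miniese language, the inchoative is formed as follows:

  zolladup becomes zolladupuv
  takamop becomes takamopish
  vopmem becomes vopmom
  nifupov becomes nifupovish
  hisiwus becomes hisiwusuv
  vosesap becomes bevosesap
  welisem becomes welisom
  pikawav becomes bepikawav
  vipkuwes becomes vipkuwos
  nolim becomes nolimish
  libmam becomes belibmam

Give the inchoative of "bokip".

bokipish

vosesap and takamop both end in -p yet inflect differently (bevosesap, takamopish), so the final letter is not what conditions the rule; the last vowel is.
"bokip" has last vowel 'i'. The one such stem in the data (nolim → nolimish) adds -ish, so the same rule applies.
So bokip → bokipish.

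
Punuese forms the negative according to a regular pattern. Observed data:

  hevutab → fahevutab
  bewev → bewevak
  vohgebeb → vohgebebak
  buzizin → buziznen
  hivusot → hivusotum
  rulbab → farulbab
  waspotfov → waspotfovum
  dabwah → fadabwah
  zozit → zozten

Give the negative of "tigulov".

"tigulov" has last vowel 'o'. The stems whose last vowel is 'o' (hivusot → hivusotum, waspotfov → waspotfovum) add -um.
The other patterns: stems whose last vowel is 'a' add the prefix fa-; stems whose last vowel is 'i' delete the last vowel and add -en; stems whose last vowel is 'e' add -ak.
So tigulov → tigulovum.

tigulovum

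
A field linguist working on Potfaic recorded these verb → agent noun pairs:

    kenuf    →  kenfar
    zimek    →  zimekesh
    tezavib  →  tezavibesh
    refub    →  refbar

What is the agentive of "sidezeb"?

sidezebesh

refub and tezavib both end in -b yet inflect differently (refbar, tezavibesh), so the final letter is not what conditions the rule; the last vowel is.
"sidezeb" has last vowel 'e'. The one such stem in the data (zimek → zimekesh) adds -esh, so the same rule applies.
The other pattern: stems whose last vowel is 'u' delete the last vowel and add -ar.
So sidezeb → sidezebesh.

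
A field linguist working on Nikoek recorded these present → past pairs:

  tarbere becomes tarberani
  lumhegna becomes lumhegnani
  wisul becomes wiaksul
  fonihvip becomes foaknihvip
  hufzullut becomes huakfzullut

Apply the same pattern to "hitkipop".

tarbere and fonihvip both have 3 vowels yet inflect differently (tarberani, foaknihvip), so the number of vowels is not what conditions the rule; whether the stem ends in a vowel or a consonant is.
"hitkipop" ends in a consonant. The stems ending in a consonant (wisul → wiaksul, fonihvip → foaknihvip, hufzullut → huakfzullut) insert -ak- after the first vowel.
So hitkipop → hiaktkipop.

hiaktkipop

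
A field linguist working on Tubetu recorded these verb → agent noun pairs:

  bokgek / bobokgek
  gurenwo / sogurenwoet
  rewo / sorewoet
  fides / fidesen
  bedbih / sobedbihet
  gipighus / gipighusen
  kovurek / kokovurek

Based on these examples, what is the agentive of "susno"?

sosusnoet

kovurek and fides both have last vowel 'e' yet inflect differently (kokovurek, fidesen), so the last vowel is not what conditions the rule; the final letter is.
"susno" ends in -o. The stems ending in -o (rewo → sorewoet, gurenwo → sogurenwoet) add so- … -et around the stem.
So susno → sosusnoet.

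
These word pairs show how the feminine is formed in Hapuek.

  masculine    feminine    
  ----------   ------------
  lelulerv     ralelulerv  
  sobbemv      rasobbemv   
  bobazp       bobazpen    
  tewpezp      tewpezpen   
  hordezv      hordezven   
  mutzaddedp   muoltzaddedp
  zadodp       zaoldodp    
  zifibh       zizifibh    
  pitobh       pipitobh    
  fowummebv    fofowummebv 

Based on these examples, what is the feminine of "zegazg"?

lelulerv and hordezv both end in -v yet inflect differently (ralelulerv, hordezven), so the final letter is not what conditions the rule; the second-to-last letter is.
"zegazg" has second-to-last letter 'z'. The stems whose second-to-last letter is 'z' (bobazp → bobazpen, tewpezp → tewpezpen, hordezv → hordezven) add -en.
The other patterns: stems whose second-to-last letter is 'm' or 'r' add the prefix ra-; stems whose second-to-last letter is 'd' insert -ol- after the first vowel; stems whose second-to-last letter is 'b' repeat the first consonant+vowel as a prefix.
So zegazg → zegazgen.

zegazgen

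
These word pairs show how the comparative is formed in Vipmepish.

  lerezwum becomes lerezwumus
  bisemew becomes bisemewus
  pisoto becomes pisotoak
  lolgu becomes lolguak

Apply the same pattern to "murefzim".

murefzimus

lerezwum and lolgu both have last vowel 'u' yet inflect differently (lerezwumus, lolguak), so the last vowel is not what conditions the rule; whether the stem ends in a vowel or a consonant is.
"murefzim" ends in a consonant. The stems ending in a consonant (lerezwum → lerezwumus, bisemew → bisemewus) add -us.
The other pattern: stems ending in a vowel add -ak.
So murefzim → murefzimus.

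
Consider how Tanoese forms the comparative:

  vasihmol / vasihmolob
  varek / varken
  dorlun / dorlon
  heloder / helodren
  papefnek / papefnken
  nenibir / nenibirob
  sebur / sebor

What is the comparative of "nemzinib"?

nemzinibob

"nemzinib" has last vowel 'i'. The one such stem in the data (nenibir → nenibirob) adds -ob, so the same rule applies.
So nemzinib → nemzinibob.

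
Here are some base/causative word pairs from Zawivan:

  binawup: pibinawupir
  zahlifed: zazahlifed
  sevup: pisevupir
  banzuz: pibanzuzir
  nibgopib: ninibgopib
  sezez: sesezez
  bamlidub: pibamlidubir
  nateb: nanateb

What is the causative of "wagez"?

wawagez

banzuz and sezez both end in -z yet inflect differently (pibanzuzir, sesezez), so the final letter is not what conditions the rule; the last vowel is.
"wagez" has last vowel 'e'. The stems whose last vowel is 'e' (sezez → sesezez, zahlifed → zazahlifed, nateb → nanateb) repeat the first consonant+vowel as a prefix.
So wagez → wawagez.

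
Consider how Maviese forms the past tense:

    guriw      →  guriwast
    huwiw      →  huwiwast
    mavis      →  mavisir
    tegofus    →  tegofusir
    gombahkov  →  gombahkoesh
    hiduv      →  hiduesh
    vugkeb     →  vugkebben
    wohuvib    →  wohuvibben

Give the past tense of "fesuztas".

fesuztasir

guriw and mavis both have last vowel 'i' yet inflect differently (guriwast, mavisir), so the last vowel is not what conditions the rule; the final letter is.
"fesuztas" ends in -s. The stems ending in -s (mavis → mavisir, tegofus → tegofusir) add -ir.
The other patterns: stems ending in -w add -ast; stems ending in -v drop the final letter and add -esh; stems ending in -b double the final consonant and add -en.
So fesuztas → fesuztasir.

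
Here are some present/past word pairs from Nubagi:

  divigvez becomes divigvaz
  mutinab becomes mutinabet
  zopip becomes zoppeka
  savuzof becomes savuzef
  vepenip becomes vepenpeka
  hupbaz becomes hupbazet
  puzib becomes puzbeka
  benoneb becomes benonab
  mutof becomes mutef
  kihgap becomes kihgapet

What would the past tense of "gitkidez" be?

gitkidaz

puzib and mutinab both end in -b yet inflect differently (puzbeka, mutinabet), so the final letter is not what conditions the rule; the last vowel is.
"gitkidez" has last vowel 'e'. The stems whose last vowel is 'e' (divigvez → divigvaz, benoneb → benonab) change the last vowel to 'a'.
The other patterns: stems whose last vowel is 'i' delete the last vowel and add -eka; stems whose last vowel is 'a' add -et; stems whose last vowel is 'o' change the last vowel to 'e'.
So gitkidez → gitkidaz.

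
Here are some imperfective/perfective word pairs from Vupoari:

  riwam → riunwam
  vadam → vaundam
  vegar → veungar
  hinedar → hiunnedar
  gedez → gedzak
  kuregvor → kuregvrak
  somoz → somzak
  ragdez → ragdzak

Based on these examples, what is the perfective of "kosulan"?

vegar and kuregvor both end in -r yet inflect differently (veungar, kuregvrak), so the final letter is not what conditions the rule; the last vowel is.
"kosulan" has last vowel 'a'. The stems whose last vowel is 'a' (riwam → riunwam, vadam → vaundam, vegar → veungar) insert -un- after the first vowel.
The other pattern: stems whose last vowel is 'e' or 'o' delete the last vowel and add -ak.
So kosulan → kounsulan.

kounsulan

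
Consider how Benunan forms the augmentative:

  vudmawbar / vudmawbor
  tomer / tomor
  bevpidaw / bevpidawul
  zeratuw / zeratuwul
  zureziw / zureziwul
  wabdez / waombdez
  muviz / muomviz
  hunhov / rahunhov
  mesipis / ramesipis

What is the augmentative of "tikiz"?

"tikiz" ends in -z. The stems ending in -z (wabdez → waombdez, muviz → muomviz) insert -om- after the first vowel.
The other patterns: stems ending in -r change the last vowel to 'o'; stems ending in -w add -ul; stems ending in -s or -v add the prefix ra-.
So tikiz → tiomkiz.

tiomkiz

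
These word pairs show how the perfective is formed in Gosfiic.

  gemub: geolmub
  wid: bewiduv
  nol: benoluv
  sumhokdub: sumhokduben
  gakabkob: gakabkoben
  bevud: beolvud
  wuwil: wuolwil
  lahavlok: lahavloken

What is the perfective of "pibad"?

piolbad

nol and wuwil both end in -l yet inflect differently (benoluv, wuolwil), so the final letter is not what conditions the rule; the number of vowels is.
"pibad" has 2 vowels. The stems with 2 vowels (wuwil → wuolwil, gemub → geolmub, bevud → beolvud) insert -ol- after the first vowel.
The other patterns: stems with 1 vowel add be- … -uv around the stem; stems with 3 vowels add -en.
So pibad → piolbad.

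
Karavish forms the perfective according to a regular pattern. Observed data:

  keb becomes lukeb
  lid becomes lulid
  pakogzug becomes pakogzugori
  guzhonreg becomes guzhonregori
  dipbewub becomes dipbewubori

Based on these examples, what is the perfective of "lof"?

lulof

keb and dipbewub both end in -b yet inflect differently (lukeb, dipbewubori), so the final letter is not what conditions the rule; the number of vowels is.
"lof" has 1 vowel. The stems with 1 vowel (keb → lukeb, lid → lulid) add the prefix lu-.
The other pattern: stems with 3 vowels add -ori.
So lof → lulof.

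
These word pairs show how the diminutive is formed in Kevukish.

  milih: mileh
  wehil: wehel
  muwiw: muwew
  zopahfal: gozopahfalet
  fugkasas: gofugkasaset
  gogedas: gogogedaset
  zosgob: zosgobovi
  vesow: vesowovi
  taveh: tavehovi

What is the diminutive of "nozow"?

wehil and zopahfal both end in -l yet inflect differently (wehel, gozopahfalet), so the final letter is not what conditions the rule; the last vowel is.
"nozow" has last vowel 'o'. The stems whose last vowel is 'o' (zosgob → zosgobovi, vesow → vesowovi) add -ovi.
The other patterns: stems whose last vowel is 'i' change the last vowel to 'e'; stems whose last vowel is 'a' add go- … -et around the stem.
So nozow → nozowovi.

nozowovi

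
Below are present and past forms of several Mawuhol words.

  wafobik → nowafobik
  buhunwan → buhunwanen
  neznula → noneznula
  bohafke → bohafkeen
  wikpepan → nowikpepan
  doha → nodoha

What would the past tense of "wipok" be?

buhunwan and wikpepan both end in -n yet inflect differently (buhunwanen, nowikpepan), so the final letter is not what conditions the rule; the first letter is.
"wipok" begins with w-. The stems beginning with w- (wikpepan → nowikpepan, wafobik → nowafobik) add the prefix no-.
The other pattern: stems beginning with b- add -en.
So wipok → nowipok.

nowipok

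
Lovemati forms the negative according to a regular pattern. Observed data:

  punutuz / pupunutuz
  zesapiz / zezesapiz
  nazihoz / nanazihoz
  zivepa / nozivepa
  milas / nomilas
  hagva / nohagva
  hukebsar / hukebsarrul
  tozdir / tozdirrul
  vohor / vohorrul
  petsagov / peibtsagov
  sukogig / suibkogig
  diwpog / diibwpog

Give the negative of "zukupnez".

"zukupnez" ends in -z. The stems ending in -z (punutuz → pupunutuz, zesapiz → zezesapiz, nazihoz → nanazihoz) repeat the first consonant+vowel as a prefix.
The other patterns: stems ending in -a or -s add the prefix no-; stems ending in -r double the final consonant and add -ul; stems ending in -g or -v insert -ib- after the first vowel.
So zukupnez → zuzukupnez.

zuzukupnez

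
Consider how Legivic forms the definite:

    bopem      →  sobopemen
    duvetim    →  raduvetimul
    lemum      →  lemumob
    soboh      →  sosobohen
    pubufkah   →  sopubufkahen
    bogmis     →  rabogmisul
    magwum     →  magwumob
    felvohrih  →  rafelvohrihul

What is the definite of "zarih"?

magwum and duvetim both end in -m yet inflect differently (magwumob, raduvetimul), so the final letter is not what conditions the rule; the last vowel is.
"zarih" has last vowel 'i'. The stems whose last vowel is 'i' (felvohrih → rafelvohrihul, bogmis → rabogmisul, duvetim → raduvetimul) add ra- … -ul around the stem.
The other patterns: stems whose last vowel is 'u' add -ob; stems whose last vowel is 'a', 'e' or 'o' add so- … -en around the stem.
So zarih → razarihul.

razarihul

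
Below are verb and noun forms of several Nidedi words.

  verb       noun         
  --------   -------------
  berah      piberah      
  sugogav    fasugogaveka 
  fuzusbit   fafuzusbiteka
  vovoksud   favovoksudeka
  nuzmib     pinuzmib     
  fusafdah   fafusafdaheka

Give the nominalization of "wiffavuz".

berah and fusafdah both end in -h yet inflect differently (piberah, fafusafdaheka), so the final letter is not what conditions the rule; the number of vowels is.
"wiffavuz" has 3 vowels. The stems with 3 vowels (fusafdah → fafusafdaheka, fuzusbit → fafuzusbiteka, sugogav → fasugogaveka) add fa- … -eka around the stem.
The other pattern: stems with 2 vowels add the prefix pi-.
So wiffavuz → fawiffavuzeka.

fawiffavuzeka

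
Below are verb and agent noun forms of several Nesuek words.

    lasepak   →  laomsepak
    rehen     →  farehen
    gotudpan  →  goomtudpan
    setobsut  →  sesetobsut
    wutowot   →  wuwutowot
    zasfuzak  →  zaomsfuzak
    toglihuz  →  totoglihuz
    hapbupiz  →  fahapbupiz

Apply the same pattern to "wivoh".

wiwivoh

toglihuz and hapbupiz both end in -z yet inflect differently (totoglihuz, fahapbupiz), so the final letter is not what conditions the rule; the last vowel is.
"wivoh" has last vowel 'o'. The one such stem in the data (wutowot → wuwutowot) repeats the first consonant+vowel as a prefix (as do setobsut, toglihuz), so the same rule applies.
The other patterns: stems whose last vowel is 'a' insert -om- after the first vowel; stems whose last vowel is 'e' or 'i' add the prefix fa-.
So wivoh → wiwivoh.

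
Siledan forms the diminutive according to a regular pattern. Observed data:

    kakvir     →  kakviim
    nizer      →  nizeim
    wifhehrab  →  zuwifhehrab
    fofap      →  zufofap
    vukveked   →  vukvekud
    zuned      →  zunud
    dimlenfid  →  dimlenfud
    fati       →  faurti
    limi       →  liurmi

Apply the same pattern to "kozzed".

kozzud

nizer and vukveked both have last vowel 'e' yet inflect differently (nizeim, vukvekud), so the last vowel is not what conditions the rule; the final letter is.
"kozzed" ends in -d. The stems ending in -d (vukveked → vukvekud, zuned → zunud, dimlenfid → dimlenfud) change the last vowel to 'u'.
The other patterns: stems ending in -r drop the final letter and add -im; stems ending in -b or -p add the prefix zu-; stems ending in -i insert -ur- after the first vowel.
So kozzed → kozzud.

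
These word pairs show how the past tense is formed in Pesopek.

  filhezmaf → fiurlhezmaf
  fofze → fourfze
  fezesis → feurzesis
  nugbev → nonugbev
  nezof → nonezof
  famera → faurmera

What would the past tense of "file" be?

fiurle

nezof and filhezmaf both end in -f yet inflect differently (nonezof, fiurlhezmaf), so the final letter is not what conditions the rule; the first letter is.
"file" begins with f-. The stems beginning with f- (filhezmaf → fiurlhezmaf, fezesis → feurzesis, fofze → fourfze) insert -ur- after the first vowel.
So file → fiurle.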